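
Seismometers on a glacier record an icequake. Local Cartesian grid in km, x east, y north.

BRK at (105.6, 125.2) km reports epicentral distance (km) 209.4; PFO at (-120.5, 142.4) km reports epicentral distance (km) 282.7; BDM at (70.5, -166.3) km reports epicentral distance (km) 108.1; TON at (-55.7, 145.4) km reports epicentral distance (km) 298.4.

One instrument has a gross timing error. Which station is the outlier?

Solve using three stations at a time. Using BRK, BDM, TON (subtract circle equations pairwise → linear system) gives (x, y) ≈ (137.9, -81.7).
Distances from that point to each station vs reported:
  BRK: calculated 209.4 vs reported 209.4 → residual 0.0 km
  PFO: calculated 342.0 vs reported 282.7 → residual 59.3 km
  BDM: calculated 108.1 vs reported 108.1 → residual 0.0 km
  TON: calculated 298.4 vs reported 298.4 → residual 0.0 km
BRK, BDM, TON are mutually consistent (residuals ≈ 0); PFO is off by 59.3 km.

PFO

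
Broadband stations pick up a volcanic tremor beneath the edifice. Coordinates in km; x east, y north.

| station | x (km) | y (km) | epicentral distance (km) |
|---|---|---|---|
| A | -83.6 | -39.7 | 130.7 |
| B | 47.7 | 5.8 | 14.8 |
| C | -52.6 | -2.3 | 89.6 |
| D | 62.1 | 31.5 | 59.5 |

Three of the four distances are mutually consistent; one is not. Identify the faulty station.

Solve using three stations at a time. Using A, B, C (subtract circle equations pairwise → linear system) gives (x, y) ≈ (35.5, 14.2).
Distances from that point to each station vs reported:
  A: calculated 130.7 vs reported 130.7 → residual 0.0 km
  B: calculated 14.8 vs reported 14.8 → residual 0.0 km
  C: calculated 89.6 vs reported 89.6 → residual 0.0 km
  D: calculated 31.8 vs reported 59.5 → residual 27.7 km
A, B, C are mutually consistent (residuals ≈ 0); D is off by 27.7 km.

D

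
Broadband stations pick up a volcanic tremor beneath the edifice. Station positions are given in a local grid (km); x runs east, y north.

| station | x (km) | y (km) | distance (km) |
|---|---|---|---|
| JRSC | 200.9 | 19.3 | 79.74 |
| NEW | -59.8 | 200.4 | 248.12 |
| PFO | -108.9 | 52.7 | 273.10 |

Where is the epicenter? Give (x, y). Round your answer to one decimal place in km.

Circle about each station: (x − 200.9)² + (y − 19.3)² = 79.74²; (x + 59.8)² + (y − 200.4)² = 248.12²; (x + 108.9)² + (y − 52.7)² = 273.10².
Subtracting the JRSC equation from the NEW and PFO equations removes the quadratic terms:
-521.4 x + 362.2 y = -52202.17
-619.6 x + 66.8 y = -94321.94
Solving the 2×2 system: x ≈ 161.8, y ≈ 88.8 km.

161.8 km east, 88.8 km north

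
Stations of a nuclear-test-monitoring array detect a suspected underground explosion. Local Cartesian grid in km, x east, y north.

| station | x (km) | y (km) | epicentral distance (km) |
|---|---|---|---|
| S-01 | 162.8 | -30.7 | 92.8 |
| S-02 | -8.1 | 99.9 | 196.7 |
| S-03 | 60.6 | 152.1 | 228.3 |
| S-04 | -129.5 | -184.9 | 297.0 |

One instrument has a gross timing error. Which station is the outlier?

S-04

Solve using three stations at a time. Using S-01, S-02, S-03 (subtract circle equations pairwise → linear system) gives (x, y) ≈ (81.4, -75.2).
Distances from that point to each station vs reported:
  S-01: calculated 92.8 vs reported 92.8 → residual 0.0 km
  S-02: calculated 196.7 vs reported 196.7 → residual 0.0 km
  S-03: calculated 228.3 vs reported 228.3 → residual 0.0 km
  S-04: calculated 237.7 vs reported 297.0 → residual 59.3 km
S-01, S-02, S-03 are mutually consistent (residuals ≈ 0); S-04 is off by 59.3 km.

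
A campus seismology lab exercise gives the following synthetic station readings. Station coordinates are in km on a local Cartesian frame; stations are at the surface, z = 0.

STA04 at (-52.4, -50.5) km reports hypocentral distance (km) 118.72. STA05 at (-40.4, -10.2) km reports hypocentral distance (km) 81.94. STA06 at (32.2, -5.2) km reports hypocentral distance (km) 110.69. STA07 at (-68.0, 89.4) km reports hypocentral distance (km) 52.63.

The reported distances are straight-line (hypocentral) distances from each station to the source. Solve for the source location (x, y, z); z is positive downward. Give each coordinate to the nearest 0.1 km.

(-47.0, 61.4, 39.3)

Each station gives a sphere (x−x_i)² + (y−y_i)² + z² = d_i² (stations at z=0).
Subtracting the STA04 sphere from STA05 and STA06: z² cancels, leaving linear equations in x and y:
24.0 x + 80.6 y = 3820.46
169.2 x + 90.6 y = -2389.97
Solving: x ≈ -47.000, y ≈ 61.395 km (keep extra digits for the depth step; rounded: -47.0, 61.4).
Then from the STA04 sphere: z² = 118.72² − (x + 52.4)² − (y + 50.5)² with x = -47.000, y = 61.395, so z ≈ 39.304 ≈ 39.3 km.
Check against STA07 (with the unrounded solution): distance 52.63 ≈ 52.63 km. ✓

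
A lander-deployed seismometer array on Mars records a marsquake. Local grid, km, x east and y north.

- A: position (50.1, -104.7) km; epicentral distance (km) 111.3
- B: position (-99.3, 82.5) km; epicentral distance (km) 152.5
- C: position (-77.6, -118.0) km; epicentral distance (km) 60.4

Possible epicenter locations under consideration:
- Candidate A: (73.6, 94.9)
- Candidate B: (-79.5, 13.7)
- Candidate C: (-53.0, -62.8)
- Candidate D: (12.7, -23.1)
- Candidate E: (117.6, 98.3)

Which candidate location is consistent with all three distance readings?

Candidate C

For each candidate, compare |candidate − station| to the reported distance:
Candidate A: residuals A 89.7, B 20.8, C 200.7 → max 200.7 km
Candidate B: residuals A 64.2, B 80.9, C 71.3 → max 80.9 km
Candidate C: residuals A 0.0, B 0.0, C 0.0 → max 0.0 km
Candidate D: residuals A 21.5, B 1.4, C 70.6 → max 70.6 km
Candidate E: residuals A 102.6, B 65.0, C 231.0 → max 231.0 km
Only Candidate C has all residuals ≈ 0.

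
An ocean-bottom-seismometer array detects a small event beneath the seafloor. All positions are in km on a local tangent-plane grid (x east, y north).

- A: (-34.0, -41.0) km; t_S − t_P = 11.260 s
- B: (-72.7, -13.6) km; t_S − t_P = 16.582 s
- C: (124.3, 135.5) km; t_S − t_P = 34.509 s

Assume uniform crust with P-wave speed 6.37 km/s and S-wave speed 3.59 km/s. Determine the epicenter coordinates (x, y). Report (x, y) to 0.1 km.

Distance from S−P lag: d = Δt · v_P v_S / (v_P − v_S) = Δt · (6.37·3.59)/(6.37−3.59) ≈ 8.2260·Δt.
So d_A = 92.62, d_B = 136.40, d_C = 283.87 km.
Circle about each station: (x + 34.0)² + (y + 41.0)² = 92.62²; (x + 72.7)² + (y + 13.6)² = 136.40²; (x − 124.3)² + (y − 135.5)² = 283.87².
Subtracting the A equation from the B and C equations removes the quadratic terms:
-77.4 x + 54.8 y = -7393.25
316.6 x + 353.0 y = -41029.97
Solving the 2×2 system: x ≈ 8.1, y ≈ -123.5 km.

8.1 km east, -123.5 km north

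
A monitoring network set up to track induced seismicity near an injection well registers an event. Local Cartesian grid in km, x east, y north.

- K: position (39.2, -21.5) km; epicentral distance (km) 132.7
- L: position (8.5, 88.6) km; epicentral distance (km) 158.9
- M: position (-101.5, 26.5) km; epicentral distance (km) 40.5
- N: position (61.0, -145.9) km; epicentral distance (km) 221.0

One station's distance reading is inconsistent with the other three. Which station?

Solve using three stations at a time. Using L, M, N (subtract circle equations pairwise → linear system) gives (x, y) ≈ (-114.7, -11.8).
Distances from that point to each station vs reported:
  K: calculated 154.2 vs reported 132.7 → residual 21.5 km
  L: calculated 158.9 vs reported 158.9 → residual 0.0 km
  M: calculated 40.5 vs reported 40.5 → residual 0.0 km
  N: calculated 221.0 vs reported 221.0 → residual 0.0 km
L, M, N are mutually consistent (residuals ≈ 0); K is off by 21.5 km.

K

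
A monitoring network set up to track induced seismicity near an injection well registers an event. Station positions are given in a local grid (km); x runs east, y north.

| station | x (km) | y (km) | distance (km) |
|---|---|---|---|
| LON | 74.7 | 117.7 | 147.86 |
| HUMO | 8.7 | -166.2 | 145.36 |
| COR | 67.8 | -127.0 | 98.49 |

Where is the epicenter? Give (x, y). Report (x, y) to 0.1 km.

x ≈ 57.0 km, y ≈ -29.1 km

Circle about each station: (x − 74.7)² + (y − 117.7)² = 147.86²; (x − 8.7)² + (y + 166.2)² = 145.36²; (x − 67.8)² + (y + 127.0)² = 98.49².
Subtracting the LON equation from the HUMO and COR equations removes the quadratic terms:
-132.0 x − 567.8 y = 8997.80
-13.8 x − 489.4 y = 13454.76
Solving the 2×2 system: x ≈ 57.0, y ≈ -29.1 km.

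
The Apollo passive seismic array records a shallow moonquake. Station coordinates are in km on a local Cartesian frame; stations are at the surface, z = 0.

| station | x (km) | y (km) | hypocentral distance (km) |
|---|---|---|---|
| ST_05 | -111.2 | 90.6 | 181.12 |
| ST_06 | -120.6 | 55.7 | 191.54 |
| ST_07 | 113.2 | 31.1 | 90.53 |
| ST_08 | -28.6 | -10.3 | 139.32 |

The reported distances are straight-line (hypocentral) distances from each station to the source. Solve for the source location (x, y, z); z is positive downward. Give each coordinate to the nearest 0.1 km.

Each station gives a sphere (x−x_i)² + (y−y_i)² + z² = d_i² (stations at z=0).
Subtracting the ST_05 sphere from ST_06 and ST_07: z² cancels, leaving linear equations in x and y:
-18.8 x − 69.8 y = -6810.07
448.8 x − 119.0 y = 17816.42
Solving: x ≈ 61.197, y ≈ 81.083 km (keep extra digits for the depth step; rounded: 61.2, 81.1).
Then from the ST_05 sphere: z² = 181.12² − (x + 111.2)² − (y − 90.6)² with x = 61.197, y = 81.083, so z ≈ 54.710 ≈ 54.7 km.
Check against ST_08 (with the unrounded solution): distance 139.31 ≈ 139.32 km. ✓

x ≈ 61.2 km, y ≈ 81.1 km, depth ≈ 54.7 km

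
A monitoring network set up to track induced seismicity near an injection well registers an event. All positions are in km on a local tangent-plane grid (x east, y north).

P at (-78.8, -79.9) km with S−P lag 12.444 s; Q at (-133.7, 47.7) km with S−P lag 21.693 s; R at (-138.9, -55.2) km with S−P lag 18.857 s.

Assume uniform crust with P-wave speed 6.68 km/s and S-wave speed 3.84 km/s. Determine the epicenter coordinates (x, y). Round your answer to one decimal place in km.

Distance from S−P lag: d = Δt · v_P v_S / (v_P − v_S) = Δt · (6.68·3.84)/(6.68−3.84) ≈ 9.0321·Δt.
So d_P = 112.40, d_Q = 195.93, d_R = 170.32 km.
Circle about each station: (x + 78.8)² + (y + 79.9)² = 112.40²; (x + 133.7)² + (y − 47.7)² = 195.93²; (x + 138.9)² + (y + 55.2)² = 170.32².
Subtracting the P equation from the Q and R equations removes the quadratic terms:
-109.8 x + 255.2 y = -18197.27
-120.2 x + 49.4 y = -6628.34
Solving the 2×2 system: x ≈ 31.4, y ≈ -57.8 km.
Check against P (with the unrounded x, y): √((x + 78.8)²+(y + 79.9)²) = 112.38 ≈ 112.40 km. ✓

31.4 km east, -57.8 km north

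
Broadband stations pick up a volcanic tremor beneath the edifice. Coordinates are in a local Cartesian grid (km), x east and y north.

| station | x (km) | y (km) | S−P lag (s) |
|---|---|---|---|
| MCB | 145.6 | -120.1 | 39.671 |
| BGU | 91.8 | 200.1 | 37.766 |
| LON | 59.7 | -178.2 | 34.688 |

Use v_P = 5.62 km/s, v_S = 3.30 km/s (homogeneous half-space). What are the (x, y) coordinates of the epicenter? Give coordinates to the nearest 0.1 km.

Distance from S−P lag: d = Δt · v_P v_S / (v_P − v_S) = Δt · (5.62·3.30)/(5.62−3.30) ≈ 7.9940·Δt.
So d_MCB = 317.13, d_BGU = 301.90, d_LON = 277.29 km.
Circle about each station: (x − 145.6)² + (y + 120.1)² = 317.13²; (x − 91.8)² + (y − 200.1)² = 301.90²; (x − 59.7)² + (y + 178.2)² = 277.29².
Subtracting the MCB equation from the BGU and LON equations removes the quadratic terms:
-107.6 x + 640.4 y = 22271.71
-171.8 x − 116.2 y = 23377.65
Solving the 2×2 system: x ≈ -143.3, y ≈ 10.7 km.

(-143.3, 10.7)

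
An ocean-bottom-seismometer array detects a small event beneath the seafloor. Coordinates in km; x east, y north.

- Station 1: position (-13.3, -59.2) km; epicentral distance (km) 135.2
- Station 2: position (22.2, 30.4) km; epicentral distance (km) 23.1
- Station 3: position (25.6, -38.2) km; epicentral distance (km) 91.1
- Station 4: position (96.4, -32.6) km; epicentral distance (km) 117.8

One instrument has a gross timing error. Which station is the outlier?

Solve using three stations at a time. Using Station 2, Station 3, Station 4 (subtract circle equations pairwise → linear system) gives (x, y) ≈ (14.7, 52.2).
Distances from that point to each station vs reported:
  Station 1: calculated 114.9 vs reported 135.2 → residual 20.3 km
  Station 2: calculated 23.1 vs reported 23.1 → residual 0.0 km
  Station 3: calculated 91.1 vs reported 91.1 → residual 0.0 km
  Station 4: calculated 117.8 vs reported 117.8 → residual 0.0 km
Station 2, Station 3, Station 4 are mutually consistent (residuals ≈ 0); Station 1 is off by 20.3 km.

Station 1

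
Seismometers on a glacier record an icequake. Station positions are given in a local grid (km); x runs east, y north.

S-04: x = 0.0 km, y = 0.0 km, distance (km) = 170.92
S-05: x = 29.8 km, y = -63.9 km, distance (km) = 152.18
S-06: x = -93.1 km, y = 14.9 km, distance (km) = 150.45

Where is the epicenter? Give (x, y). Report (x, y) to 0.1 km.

x ≈ -104.7 km, y ≈ -135.1 km

Circle about each station: x² + y² = 170.92²; (x − 29.8)² + (y + 63.9)² = 152.18²; (x + 93.1)² + (y − 14.9)² = 150.45².
Subtracting the S-04 equation from the S-05 and S-06 equations removes the quadratic terms:
59.6 x − 127.8 y = 11026.14
-186.2 x + 29.8 y = 15468.06
Solving the 2×2 system: x ≈ -104.7, y ≈ -135.1 km.
Check against S-04 (with the unrounded x, y): √(x²+y²) = 170.92 ≈ 170.92 km. ✓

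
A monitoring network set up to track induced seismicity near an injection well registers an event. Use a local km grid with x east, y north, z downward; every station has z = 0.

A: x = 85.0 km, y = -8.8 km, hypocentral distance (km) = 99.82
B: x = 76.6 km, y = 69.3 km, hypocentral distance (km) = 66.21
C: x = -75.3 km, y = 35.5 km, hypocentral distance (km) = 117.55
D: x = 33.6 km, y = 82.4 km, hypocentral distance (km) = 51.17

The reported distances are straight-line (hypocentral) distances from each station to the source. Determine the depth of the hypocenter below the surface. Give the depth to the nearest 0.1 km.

46.1 km

Each station gives a sphere (x−x_i)² + (y−y_i)² + z² = d_i² (stations at z=0).
Subtracting the A sphere from B and C: z² cancels, leaving linear equations in x and y:
-16.8 x + 156.2 y = 8947.88
-320.6 x + 88.6 y = -4226.07
Solving: x ≈ 29.902, y ≈ 60.501 km (keep extra digits for the depth step; rounded: 29.9, 60.5).
Then from the A sphere: z² = 99.82² − (x − 85.0)² − (y + 8.8)² with x = 29.902, y = 60.501, so z ≈ 46.104 ≈ 46.1 km.
Check against D (with the unrounded solution): distance 51.17 ≈ 51.17 km. ✓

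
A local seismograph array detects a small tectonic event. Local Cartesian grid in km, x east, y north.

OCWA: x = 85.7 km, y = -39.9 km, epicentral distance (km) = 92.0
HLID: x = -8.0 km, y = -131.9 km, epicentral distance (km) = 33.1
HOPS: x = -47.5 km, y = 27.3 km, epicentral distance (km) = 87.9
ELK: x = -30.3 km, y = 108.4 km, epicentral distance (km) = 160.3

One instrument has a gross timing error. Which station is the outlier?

Solve using three stations at a time. Using OCWA, HOPS, ELK (subtract circle equations pairwise → linear system) gives (x, y) ≈ (-5.7, -50.0).
Distances from that point to each station vs reported:
  OCWA: calculated 92.0 vs reported 92.0 → residual 0.0 km
  HLID: calculated 82.0 vs reported 33.1 → residual 48.9 km
  HOPS: calculated 87.9 vs reported 87.9 → residual 0.0 km
  ELK: calculated 160.3 vs reported 160.3 → residual 0.0 km
OCWA, HOPS, ELK are mutually consistent (residuals ≈ 0); HLID is off by 48.9 km.

HLID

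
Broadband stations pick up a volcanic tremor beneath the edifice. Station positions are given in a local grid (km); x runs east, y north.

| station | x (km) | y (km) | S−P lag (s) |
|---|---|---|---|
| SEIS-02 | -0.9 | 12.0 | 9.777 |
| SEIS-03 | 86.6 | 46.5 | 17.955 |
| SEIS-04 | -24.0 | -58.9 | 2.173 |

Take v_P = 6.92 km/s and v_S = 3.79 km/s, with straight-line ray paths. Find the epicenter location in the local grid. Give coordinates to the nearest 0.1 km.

x ≈ -9.2 km, y ≈ -69.5 km

Distance from S−P lag: d = Δt · v_P v_S / (v_P − v_S) = Δt · (6.92·3.79)/(6.92−3.79) ≈ 8.3792·Δt.
So d_SEIS-02 = 81.92, d_SEIS-03 = 150.45, d_SEIS-04 = 18.21 km.
Circle about each station: (x + 0.9)² + (y − 12.0)² = 81.92²; (x − 86.6)² + (y − 46.5)² = 150.45²; (x + 24.0)² + (y + 58.9)² = 18.21².
Subtracting the SEIS-02 equation from the SEIS-03 and SEIS-04 equations removes the quadratic terms:
175.0 x + 69.0 y = -6407.32
-46.2 x − 141.8 y = 10279.68
Solving the 2×2 system: x ≈ -9.2, y ≈ -69.5 km.
Check against SEIS-02 (with the unrounded x, y): √((x + 0.9)²+(y − 12.0)²) = 81.92 ≈ 81.92 km. ✓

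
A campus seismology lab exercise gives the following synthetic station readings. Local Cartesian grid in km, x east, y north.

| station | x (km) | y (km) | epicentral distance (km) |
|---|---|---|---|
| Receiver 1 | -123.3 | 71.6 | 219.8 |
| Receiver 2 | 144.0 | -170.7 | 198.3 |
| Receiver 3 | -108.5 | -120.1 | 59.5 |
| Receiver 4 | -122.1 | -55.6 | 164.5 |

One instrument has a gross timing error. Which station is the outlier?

Solve using three stations at a time. Using Receiver 1, Receiver 2, Receiver 3 (subtract circle equations pairwise → linear system) gives (x, y) ≈ (-51.2, -136.0).
Distances from that point to each station vs reported:
  Receiver 1: calculated 219.8 vs reported 219.8 → residual 0.0 km
  Receiver 2: calculated 198.3 vs reported 198.3 → residual 0.0 km
  Receiver 3: calculated 59.4 vs reported 59.5 → residual 0.1 km
  Receiver 4: calculated 107.2 vs reported 164.5 → residual 57.3 km
Receiver 1, Receiver 2, Receiver 3 are mutually consistent (residuals ≈ 0); Receiver 4 is off by 57.3 km.

Receiver 4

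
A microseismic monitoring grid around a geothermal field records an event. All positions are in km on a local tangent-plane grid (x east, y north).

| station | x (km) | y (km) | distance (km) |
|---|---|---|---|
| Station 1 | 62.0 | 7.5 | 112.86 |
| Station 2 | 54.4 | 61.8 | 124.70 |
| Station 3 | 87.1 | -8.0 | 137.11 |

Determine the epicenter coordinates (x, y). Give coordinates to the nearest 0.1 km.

Circle about each station: (x − 62.0)² + (y − 7.5)² = 112.86²; (x − 54.4)² + (y − 61.8)² = 124.70²; (x − 87.1)² + (y + 8.0)² = 137.11².
Subtracting the Station 1 equation from the Station 2 and Station 3 equations removes the quadratic terms:
-15.2 x + 108.6 y = 65.64
50.2 x − 31.0 y = -2311.61
Solving the 2×2 system: x ≈ -50.0, y ≈ -6.4 km.
Check against Station 1 (with the unrounded x, y): √((x − 62.0)²+(y − 7.5)²) = 112.85 ≈ 112.86 km. ✓

(-50.0, -6.4)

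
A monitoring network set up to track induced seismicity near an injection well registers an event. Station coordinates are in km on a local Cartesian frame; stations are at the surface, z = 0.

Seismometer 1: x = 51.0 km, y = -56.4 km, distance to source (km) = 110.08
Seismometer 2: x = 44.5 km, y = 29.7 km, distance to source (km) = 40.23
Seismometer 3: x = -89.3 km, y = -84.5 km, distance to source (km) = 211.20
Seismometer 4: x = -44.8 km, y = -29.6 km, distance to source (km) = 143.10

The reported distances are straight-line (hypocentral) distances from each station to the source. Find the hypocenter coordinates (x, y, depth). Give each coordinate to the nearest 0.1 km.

x ≈ 72.6 km, y ≈ 49.5 km, depth ≈ 20.9 km

Each station gives a sphere (x−x_i)² + (y−y_i)² + z² = d_i² (stations at z=0).
Subtracting the Seismometer 1 sphere from Seismometer 2 and Seismometer 3: z² cancels, leaving linear equations in x and y:
-13.0 x + 172.2 y = 7579.53
-280.6 x − 56.2 y = -23155.05
Solving: x ≈ 72.606, y ≈ 49.497 km (keep extra digits for the depth step; rounded: 72.6, 49.5).
Then from the Seismometer 1 sphere: z² = 110.08² − (x − 51.0)² − (y + 56.4)² with x = 72.606, y = 49.497, so z ≈ 20.895 ≈ 20.9 km.
Check against Seismometer 4 (with the unrounded solution): distance 143.10 ≈ 143.10 km. ✓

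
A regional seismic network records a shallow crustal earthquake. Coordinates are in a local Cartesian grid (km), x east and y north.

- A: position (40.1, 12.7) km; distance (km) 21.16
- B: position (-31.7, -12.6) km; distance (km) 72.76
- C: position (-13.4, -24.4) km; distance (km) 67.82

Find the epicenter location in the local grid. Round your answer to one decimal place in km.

27.5 km east, 29.7 km north

Circle about each station: (x − 40.1)² + (y − 12.7)² = 21.16²; (x + 31.7)² + (y + 12.6)² = 72.76²; (x + 13.4)² + (y + 24.4)² = 67.82².
Subtracting the A equation from the B and C equations removes the quadratic terms:
-143.6 x − 50.6 y = -5451.92
-107.0 x − 74.2 y = -5146.19
Solving the 2×2 system: x ≈ 27.5, y ≈ 29.7 km.
Check against A (with the unrounded x, y): √((x − 40.1)²+(y − 12.7)²) = 21.16 ≈ 21.16 km. ✓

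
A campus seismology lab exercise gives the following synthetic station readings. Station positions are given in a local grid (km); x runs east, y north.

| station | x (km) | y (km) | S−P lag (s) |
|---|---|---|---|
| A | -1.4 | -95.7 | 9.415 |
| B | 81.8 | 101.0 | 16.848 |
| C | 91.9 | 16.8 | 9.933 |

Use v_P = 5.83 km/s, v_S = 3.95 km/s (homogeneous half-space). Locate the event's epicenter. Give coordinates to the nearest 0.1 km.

Distance from S−P lag: d = Δt · v_P v_S / (v_P − v_S) = Δt · (5.83·3.95)/(5.83−3.95) ≈ 12.2492·Δt.
So d_A = 115.33, d_B = 206.37, d_C = 121.67 km.
Circle about each station: (x + 1.4)² + (y + 95.7)² = 115.33²; (x − 81.8)² + (y − 101.0)² = 206.37²; (x − 91.9)² + (y − 16.8)² = 121.67².
Subtracting pairs of circle equations eliminates x²+y² and gives linear equations (the radical axes):
166.4 x + 393.4 y = -21555.78
186.6 x + 225.0 y = -1935.18
Solving the 2×2 system: x ≈ 113.7, y ≈ -102.9 km.

(113.7, -102.9)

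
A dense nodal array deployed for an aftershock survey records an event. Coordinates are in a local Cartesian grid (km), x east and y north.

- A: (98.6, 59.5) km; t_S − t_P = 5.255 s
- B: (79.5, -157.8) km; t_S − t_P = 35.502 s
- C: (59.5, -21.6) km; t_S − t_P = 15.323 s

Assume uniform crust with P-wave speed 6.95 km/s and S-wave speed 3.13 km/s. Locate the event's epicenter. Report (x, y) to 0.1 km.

Distance from S−P lag: d = Δt · v_P v_S / (v_P − v_S) = Δt · (6.95·3.13)/(6.95−3.13) ≈ 5.6946·Δt.
So d_A = 29.93, d_B = 202.17, d_C = 87.26 km.
Circle about each station: (x − 98.6)² + (y − 59.5)² = 29.93²; (x − 79.5)² + (y + 157.8)² = 202.17²; (x − 59.5)² + (y + 21.6)² = 87.26².
Subtracting pairs of circle equations eliminates x²+y² and gives linear equations (the radical axes):
-38.2 x − 434.6 y = -22018.02
-78.2 x − 162.2 y = -15973.90
Solving the 2×2 system: x ≈ 121.3, y ≈ 40.0 km.
Check against A (with the unrounded x, y): √((x − 98.6)²+(y − 59.5)²) = 29.93 ≈ 29.93 km. ✓

x ≈ 121.3 km, y ≈ 40.0 km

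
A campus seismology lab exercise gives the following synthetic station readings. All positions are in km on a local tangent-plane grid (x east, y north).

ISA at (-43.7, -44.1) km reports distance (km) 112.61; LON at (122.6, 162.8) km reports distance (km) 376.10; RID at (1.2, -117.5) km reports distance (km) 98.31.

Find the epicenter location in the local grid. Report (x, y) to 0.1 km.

x ≈ -93.1 km, y ≈ -145.3 km

Circle about each station: (x + 43.7)² + (y + 44.1)² = 112.61²; (x − 122.6)² + (y − 162.8)² = 376.10²; (x − 1.2)² + (y + 117.5)² = 98.31².
Subtracting pairs of circle equations eliminates x²+y² and gives linear equations (the radical axes):
332.6 x + 413.8 y = -91090.10
89.8 x − 146.8 y = 12969.35
Solving the 2×2 system: x ≈ -93.1, y ≈ -145.3 km.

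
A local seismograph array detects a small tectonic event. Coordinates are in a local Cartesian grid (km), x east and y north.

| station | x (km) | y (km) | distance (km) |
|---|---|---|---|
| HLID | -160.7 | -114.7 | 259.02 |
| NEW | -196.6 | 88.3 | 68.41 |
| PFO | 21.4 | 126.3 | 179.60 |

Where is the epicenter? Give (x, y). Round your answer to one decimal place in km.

x ≈ -157.3 km, y ≈ 144.3 km

Circle about each station: (x + 160.7)² + (y + 114.7)² = 259.02²; (x + 196.6)² + (y − 88.3)² = 68.41²; (x − 21.4)² + (y − 126.3)² = 179.60².
Subtracting the HLID equation from the NEW and PFO equations removes the quadratic terms:
-71.8 x + 406.0 y = 69879.30
364.2 x + 482.0 y = 12264.27
Solving the 2×2 system: x ≈ -157.3, y ≈ 144.3 km.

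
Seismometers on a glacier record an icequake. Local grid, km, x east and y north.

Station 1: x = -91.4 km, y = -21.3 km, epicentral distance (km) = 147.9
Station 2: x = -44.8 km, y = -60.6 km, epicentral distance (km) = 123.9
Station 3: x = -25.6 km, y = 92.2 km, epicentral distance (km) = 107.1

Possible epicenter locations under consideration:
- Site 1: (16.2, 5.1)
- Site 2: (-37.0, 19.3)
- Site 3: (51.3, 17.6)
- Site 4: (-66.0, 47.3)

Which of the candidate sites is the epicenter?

For each candidate, compare |candidate − station| to the reported distance:
Site 1: residuals Station 1 37.1, Station 2 34.2, Station 3 10.5 → max 37.1 km
Site 2: residuals Station 1 80.0, Station 2 43.6, Station 3 33.3 → max 80.0 km
Site 3: residuals Station 1 0.0, Station 2 0.0, Station 3 0.0 → max 0.0 km
Site 4: residuals Station 1 74.7, Station 2 13.9, Station 3 46.7 → max 74.7 km
Only Site 3 has all residuals ≈ 0.

Site 3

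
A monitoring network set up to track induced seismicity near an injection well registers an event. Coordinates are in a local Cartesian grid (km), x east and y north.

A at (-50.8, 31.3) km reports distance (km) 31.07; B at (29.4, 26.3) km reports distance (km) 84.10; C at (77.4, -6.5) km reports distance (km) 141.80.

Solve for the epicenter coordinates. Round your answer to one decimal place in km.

Circle about each station: (x + 50.8)² + (y − 31.3)² = 31.07²; (x − 29.4)² + (y − 26.3)² = 84.10²; (x − 77.4)² + (y + 6.5)² = 141.80².
Subtracting the A equation from the B and C equations removes the quadratic terms:
160.4 x − 10.0 y = -8111.75
256.4 x − 75.6 y = -16669.22
Solving the 2×2 system: x ≈ -46.7, y ≈ 62.1 km.

(-46.7, 62.1)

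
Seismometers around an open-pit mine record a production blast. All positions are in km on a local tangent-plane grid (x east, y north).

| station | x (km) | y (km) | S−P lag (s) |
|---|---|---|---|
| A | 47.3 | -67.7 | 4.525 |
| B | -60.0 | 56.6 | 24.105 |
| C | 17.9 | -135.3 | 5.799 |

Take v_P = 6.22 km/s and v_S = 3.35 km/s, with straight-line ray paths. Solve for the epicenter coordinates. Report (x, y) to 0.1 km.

(28.3, -94.5)

Distance from S−P lag: d = Δt · v_P v_S / (v_P − v_S) = Δt · (6.22·3.35)/(6.22−3.35) ≈ 7.2603·Δt.
So d_A = 32.85, d_B = 175.01, d_C = 42.10 km.
Circle about each station: (x − 47.3)² + (y + 67.7)² = 32.85²; (x + 60.0)² + (y − 56.6)² = 175.01²; (x − 17.9)² + (y + 135.3)² = 42.10².
Subtracting pairs of circle equations eliminates x²+y² and gives linear equations (the radical axes):
-214.6 x + 248.6 y = -29566.40
-58.8 x − 135.2 y = 11112.63
Solving the 2×2 system: x ≈ 28.3, y ≈ -94.5 km.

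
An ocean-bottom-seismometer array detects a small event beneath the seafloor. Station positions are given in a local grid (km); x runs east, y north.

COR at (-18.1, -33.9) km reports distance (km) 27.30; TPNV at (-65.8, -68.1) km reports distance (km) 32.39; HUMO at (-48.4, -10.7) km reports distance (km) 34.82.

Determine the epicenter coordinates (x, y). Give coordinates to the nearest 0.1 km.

Circle about each station: (x + 18.1)² + (y + 33.9)² = 27.30²; (x + 65.8)² + (y + 68.1)² = 32.39²; (x + 48.4)² + (y + 10.7)² = 34.82².
Subtracting the COR equation from the TPNV and HUMO equations removes the quadratic terms:
-95.4 x − 68.4 y = 7186.61
-60.6 x + 46.4 y = 513.09
Solving the 2×2 system: x ≈ -43.0, y ≈ -45.1 km.
Check against COR (with the unrounded x, y): √((x + 18.1)²+(y + 33.9)²) = 27.30 ≈ 27.30 km. ✓

-43.0 km east, -45.1 km north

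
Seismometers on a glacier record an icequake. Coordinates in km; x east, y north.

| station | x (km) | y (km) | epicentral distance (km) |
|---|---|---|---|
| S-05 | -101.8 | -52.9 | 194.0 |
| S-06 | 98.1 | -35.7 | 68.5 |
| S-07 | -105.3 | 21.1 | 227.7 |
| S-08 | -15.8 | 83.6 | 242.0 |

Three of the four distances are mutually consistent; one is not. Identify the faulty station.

Solve using three stations at a time. Using S-05, S-06, S-07 (subtract circle equations pairwise → linear system) gives (x, y) ≈ (85.6, -103.0).
Distances from that point to each station vs reported:
  S-05: calculated 194.0 vs reported 194.0 → residual 0.0 km
  S-06: calculated 68.4 vs reported 68.5 → residual 0.1 km
  S-07: calculated 227.7 vs reported 227.7 → residual 0.0 km
  S-08: calculated 212.3 vs reported 242.0 → residual 29.7 km
S-05, S-06, S-07 are mutually consistent (residuals ≈ 0); S-08 is off by 29.7 km.

S-08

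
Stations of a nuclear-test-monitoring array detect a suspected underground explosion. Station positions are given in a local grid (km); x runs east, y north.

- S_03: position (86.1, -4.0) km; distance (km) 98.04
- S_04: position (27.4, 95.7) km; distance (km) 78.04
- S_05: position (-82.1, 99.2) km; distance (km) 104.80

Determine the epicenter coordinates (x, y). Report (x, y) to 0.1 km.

Circle about each station: (x − 86.1)² + (y + 4.0)² = 98.04²; (x − 27.4)² + (y − 95.7)² = 78.04²; (x + 82.1)² + (y − 99.2)² = 104.80².
Subtracting the S_03 equation from the S_04 and S_05 equations removes the quadratic terms:
-117.4 x + 199.4 y = 6001.64
-336.4 x + 206.4 y = 7780.64
Solving the 2×2 system: x ≈ -7.3, y ≈ 25.8 km.
Check against S_03 (with the unrounded x, y): √((x − 86.1)²+(y + 4.0)²) = 98.04 ≈ 98.04 km. ✓

x ≈ -7.3 km, y ≈ 25.8 km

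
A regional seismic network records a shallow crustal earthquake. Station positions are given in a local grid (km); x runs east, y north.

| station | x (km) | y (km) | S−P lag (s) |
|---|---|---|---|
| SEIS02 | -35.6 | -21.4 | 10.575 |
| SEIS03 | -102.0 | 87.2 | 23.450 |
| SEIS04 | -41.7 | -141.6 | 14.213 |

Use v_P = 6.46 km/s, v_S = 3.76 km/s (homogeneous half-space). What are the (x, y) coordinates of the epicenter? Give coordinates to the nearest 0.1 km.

Distance from S−P lag: d = Δt · v_P v_S / (v_P − v_S) = Δt · (6.46·3.76)/(6.46−3.76) ≈ 8.9961·Δt.
So d_SEIS02 = 95.13, d_SEIS03 = 210.96, d_SEIS04 = 127.86 km.
Circle about each station: (x + 35.6)² + (y + 21.4)² = 95.13²; (x + 102.0)² + (y − 87.2)² = 210.96²; (x + 41.7)² + (y + 141.6)² = 127.86².
Subtracting pairs of circle equations eliminates x²+y² and gives linear equations (the radical axes):
-132.8 x + 217.2 y = -19171.88
-12.2 x − 240.4 y = 12765.67
Solving the 2×2 system: x ≈ 53.1, y ≈ -55.8 km.

53.1 km east, -55.8 km north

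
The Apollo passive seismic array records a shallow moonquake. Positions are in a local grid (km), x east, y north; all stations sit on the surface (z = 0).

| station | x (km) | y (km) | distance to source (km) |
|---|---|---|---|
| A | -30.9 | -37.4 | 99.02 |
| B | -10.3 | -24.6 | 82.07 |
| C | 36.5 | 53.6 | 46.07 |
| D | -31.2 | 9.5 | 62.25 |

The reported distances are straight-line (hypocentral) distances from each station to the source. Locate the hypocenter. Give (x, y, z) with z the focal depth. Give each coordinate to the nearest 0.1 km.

Each station gives a sphere (x−x_i)² + (y−y_i)² + z² = d_i² (stations at z=0).
Subtracting the A sphere from B and C: z² cancels, leaving linear equations in x and y:
41.2 x + 25.6 y = 1427.16
134.8 x + 182.0 y = 9534.16
Solving: x ≈ 3.871, y ≈ 49.518 km (keep extra digits for the depth step; rounded: 3.9, 49.5).
Then from the A sphere: z² = 99.02² − (x + 30.9)² − (y + 37.4)² with x = 3.871, y = 49.518, so z ≈ 32.268 ≈ 32.3 km.

(3.9, 49.5, 32.3)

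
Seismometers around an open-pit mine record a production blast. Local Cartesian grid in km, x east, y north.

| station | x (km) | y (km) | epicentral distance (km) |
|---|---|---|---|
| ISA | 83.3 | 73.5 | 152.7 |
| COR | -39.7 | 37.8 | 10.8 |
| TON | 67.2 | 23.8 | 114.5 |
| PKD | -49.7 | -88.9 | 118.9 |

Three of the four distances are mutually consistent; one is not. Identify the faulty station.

Solve using three stations at a time. Using COR, TON, PKD (subtract circle equations pairwise → linear system) gives (x, y) ≈ (-47.1, 30.0).
Distances from that point to each station vs reported:
  ISA: calculated 137.5 vs reported 152.7 → residual 15.2 km
  COR: calculated 10.8 vs reported 10.8 → residual 0.0 km
  TON: calculated 114.5 vs reported 114.5 → residual 0.0 km
  PKD: calculated 118.9 vs reported 118.9 → residual 0.0 km
COR, TON, PKD are mutually consistent (residuals ≈ 0); ISA is off by 15.2 km.

ISA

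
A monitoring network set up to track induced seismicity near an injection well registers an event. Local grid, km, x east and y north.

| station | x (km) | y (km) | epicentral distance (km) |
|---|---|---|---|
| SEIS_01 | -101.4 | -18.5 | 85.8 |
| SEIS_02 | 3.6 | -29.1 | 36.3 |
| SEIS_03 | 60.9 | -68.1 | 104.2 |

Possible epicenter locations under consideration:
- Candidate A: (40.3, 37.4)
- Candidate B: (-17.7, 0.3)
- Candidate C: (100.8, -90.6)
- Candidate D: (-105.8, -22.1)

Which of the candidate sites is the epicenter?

Candidate B

For each candidate, compare |candidate − station| to the reported distance:
Candidate A: residuals SEIS_01 66.5, SEIS_02 39.7, SEIS_03 3.3 → max 66.5 km
Candidate B: residuals SEIS_01 0.0, SEIS_02 0.0, SEIS_03 0.0 → max 0.0 km
Candidate C: residuals SEIS_01 128.9, SEIS_02 78.7, SEIS_03 58.4 → max 128.9 km
Candidate D: residuals SEIS_01 80.1, SEIS_02 73.3, SEIS_03 68.7 → max 80.1 km
Only Candidate B has all residuals ≈ 0.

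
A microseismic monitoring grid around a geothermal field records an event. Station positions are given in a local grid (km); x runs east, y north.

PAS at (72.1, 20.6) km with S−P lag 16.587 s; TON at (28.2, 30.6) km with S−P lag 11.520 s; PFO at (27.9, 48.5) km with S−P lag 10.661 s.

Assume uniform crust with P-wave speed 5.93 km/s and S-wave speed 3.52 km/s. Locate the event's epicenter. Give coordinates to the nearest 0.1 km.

Distance from S−P lag: d = Δt · v_P v_S / (v_P − v_S) = Δt · (5.93·3.52)/(5.93−3.52) ≈ 8.6612·Δt.
So d_PAS = 143.66, d_TON = 99.78, d_PFO = 92.34 km.
Circle about each station: (x − 72.1)² + (y − 20.6)² = 143.66²; (x − 28.2)² + (y − 30.6)² = 99.78²; (x − 27.9)² + (y − 48.5)² = 92.34².
Subtracting pairs of circle equations eliminates x²+y² and gives linear equations (the radical axes):
-87.8 x + 20.0 y = 6790.98
-88.4 x + 55.8 y = 9619.41
Solving the 2×2 system: x ≈ -59.6, y ≈ 78.0 km.
Check against PAS (with the unrounded x, y): √((x − 72.1)²+(y − 20.6)²) = 143.65 ≈ 143.66 km. ✓

x ≈ -59.6 km, y ≈ 78.0 km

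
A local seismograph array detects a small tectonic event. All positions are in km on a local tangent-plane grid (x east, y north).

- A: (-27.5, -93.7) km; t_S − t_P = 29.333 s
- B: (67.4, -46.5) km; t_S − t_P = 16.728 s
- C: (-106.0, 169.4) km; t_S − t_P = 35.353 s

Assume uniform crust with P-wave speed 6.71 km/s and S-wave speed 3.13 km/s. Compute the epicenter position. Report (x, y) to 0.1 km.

64.7 km east, 51.6 km north

Distance from S−P lag: d = Δt · v_P v_S / (v_P − v_S) = Δt · (6.71·3.13)/(6.71−3.13) ≈ 5.8666·Δt.
So d_A = 172.08, d_B = 98.14, d_C = 207.40 km.
Circle about each station: (x + 27.5)² + (y + 93.7)² = 172.08²; (x − 67.4)² + (y + 46.5)² = 98.14²; (x + 106.0)² + (y − 169.4)² = 207.40².
Subtracting the A equation from the B and C equations removes the quadratic terms:
189.8 x + 94.4 y = 17149.14
-157.0 x + 526.2 y = 16993.19
Solving the 2×2 system: x ≈ 64.7, y ≈ 51.6 km.
Check against A (with the unrounded x, y): √((x + 27.5)²+(y + 93.7)²) = 172.08 ≈ 172.08 km. ✓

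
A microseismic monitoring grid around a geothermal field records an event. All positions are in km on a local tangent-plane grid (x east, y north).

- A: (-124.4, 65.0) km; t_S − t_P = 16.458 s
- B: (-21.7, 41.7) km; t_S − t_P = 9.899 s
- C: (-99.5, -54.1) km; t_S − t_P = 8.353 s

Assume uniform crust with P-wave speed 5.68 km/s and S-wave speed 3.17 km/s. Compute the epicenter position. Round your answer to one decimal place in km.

Distance from S−P lag: d = Δt · v_P v_S / (v_P − v_S) = Δt · (5.68·3.17)/(5.68−3.17) ≈ 7.1735·Δt.
So d_A = 118.06, d_B = 71.01, d_C = 59.92 km.
Circle about each station: (x + 124.4)² + (y − 65.0)² = 118.06²; (x + 21.7)² + (y − 41.7)² = 71.01²; (x + 99.5)² + (y + 54.1)² = 59.92².
Subtracting the A equation from the B and C equations removes the quadratic terms:
205.4 x − 46.6 y = -8594.84
49.8 x − 238.2 y = 3474.46
Solving the 2×2 system: x ≈ -47.4, y ≈ -24.5 km.

x ≈ -47.4 km, y ≈ -24.5 km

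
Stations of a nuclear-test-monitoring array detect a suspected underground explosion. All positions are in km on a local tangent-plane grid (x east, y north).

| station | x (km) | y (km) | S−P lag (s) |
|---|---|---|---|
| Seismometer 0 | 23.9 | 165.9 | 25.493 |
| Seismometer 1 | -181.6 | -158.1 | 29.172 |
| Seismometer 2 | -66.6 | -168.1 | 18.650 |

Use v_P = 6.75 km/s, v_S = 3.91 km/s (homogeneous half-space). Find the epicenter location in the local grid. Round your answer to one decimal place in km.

Distance from S−P lag: d = Δt · v_P v_S / (v_P − v_S) = Δt · (6.75·3.91)/(6.75−3.91) ≈ 9.2931·Δt.
So d_Seismometer 0 = 236.91, d_Seismometer 1 = 271.10, d_Seismometer 2 = 173.32 km.
Circle about each station: (x − 23.9)² + (y − 165.9)² = 236.91²; (x + 181.6)² + (y + 158.1)² = 271.10²; (x + 66.6)² + (y + 168.1)² = 173.32².
Subtracting the Seismometer 0 equation from the Seismometer 1 and Seismometer 2 equations removes the quadratic terms:
-411.0 x − 648.0 y = 12511.29
-181.0 x − 668.0 y = 30685.68
Solving the 2×2 system: x ≈ 73.3, y ≈ -65.8 km.

73.3 km east, -65.8 km north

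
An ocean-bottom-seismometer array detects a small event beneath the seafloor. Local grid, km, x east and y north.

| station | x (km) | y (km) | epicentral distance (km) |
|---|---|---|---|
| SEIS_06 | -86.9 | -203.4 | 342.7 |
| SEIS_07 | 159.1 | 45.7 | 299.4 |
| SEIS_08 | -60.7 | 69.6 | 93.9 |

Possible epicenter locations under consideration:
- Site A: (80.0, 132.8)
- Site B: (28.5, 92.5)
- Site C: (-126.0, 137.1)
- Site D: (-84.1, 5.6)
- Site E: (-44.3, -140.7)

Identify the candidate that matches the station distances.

For each candidate, compare |candidate − station| to the reported distance:
Site A: residuals SEIS_06 32.6, SEIS_07 181.7, SEIS_08 60.3 → max 181.7 km
Site B: residuals SEIS_06 25.1, SEIS_07 160.7, SEIS_08 1.8 → max 160.7 km
Site C: residuals SEIS_06 0.0, SEIS_07 0.0, SEIS_08 0.0 → max 0.0 km
Site D: residuals SEIS_06 133.7, SEIS_07 52.9, SEIS_08 25.8 → max 133.7 km
Site E: residuals SEIS_06 266.9, SEIS_07 23.5, SEIS_08 117.0 → max 266.9 km
Only Site C has all residuals ≈ 0.

Site C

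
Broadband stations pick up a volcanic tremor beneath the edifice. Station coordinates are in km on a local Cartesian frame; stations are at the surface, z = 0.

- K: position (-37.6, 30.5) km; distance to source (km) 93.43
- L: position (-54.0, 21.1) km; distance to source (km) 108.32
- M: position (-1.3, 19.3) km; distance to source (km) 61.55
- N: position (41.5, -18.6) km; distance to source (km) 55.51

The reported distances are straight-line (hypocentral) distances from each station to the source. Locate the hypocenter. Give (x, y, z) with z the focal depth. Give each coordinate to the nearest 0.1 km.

Each station gives a sphere (x−x_i)² + (y−y_i)² + z² = d_i² (stations at z=0).
Subtracting the K sphere from L and M: z² cancels, leaving linear equations in x and y:
-32.8 x − 18.8 y = -1986.86
72.6 x − 22.4 y = 2970.93
Solving: x ≈ 47.799, y ≈ 22.290 km (keep extra digits for the depth step; rounded: 47.8, 22.3).
Then from the K sphere: z² = 93.43² − (x + 37.6)² − (y − 30.5)² with x = 47.799, y = 22.290, so z ≈ 36.997 ≈ 37.0 km.

x ≈ 47.8 km, y ≈ 22.3 km, depth ≈ 37.0 km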